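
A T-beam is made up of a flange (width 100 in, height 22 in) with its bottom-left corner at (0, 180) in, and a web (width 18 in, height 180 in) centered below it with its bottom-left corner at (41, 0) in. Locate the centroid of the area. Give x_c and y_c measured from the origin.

x_c = 50.00 in, y_c = 130.85 in

Part | A | x̄ᵢ | ȳᵢ | A·x̄ᵢ | A·ȳᵢ
web | 3240.00 | 50.00 | 90.00 | 162000.00 | 291600.00
flange | 2200.00 | 50.00 | 191.00 | 110000.00 | 420200.00
Σ | 5440.00 |  |  | 272000.00 | 711800.00
x_c = 272000.00 / 5440.00 = 50.00 in
y_c = 711800.00 / 5440.00 = 130.85 in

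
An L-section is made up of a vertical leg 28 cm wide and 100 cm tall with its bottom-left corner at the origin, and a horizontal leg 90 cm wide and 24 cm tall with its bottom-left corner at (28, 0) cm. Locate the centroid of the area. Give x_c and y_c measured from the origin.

x_c = 39.69 cm, y_c = 33.45 cm

vertical leg: A = 28 × 100 = 2800.00, centroid at (14.00, 50.00).
horizontal leg: A = 90 × 24 = 2160.00, centroid at (73.00, 12.00).
ΣA = 4960.00 cm², ΣAx_c = 196880.00 cm³, ΣAy_c = 165920.00 cm³.
x_c = 196880.00/4960.00 = 39.69 cm; y_c = 165920.00/4960.00 = 33.45 cm.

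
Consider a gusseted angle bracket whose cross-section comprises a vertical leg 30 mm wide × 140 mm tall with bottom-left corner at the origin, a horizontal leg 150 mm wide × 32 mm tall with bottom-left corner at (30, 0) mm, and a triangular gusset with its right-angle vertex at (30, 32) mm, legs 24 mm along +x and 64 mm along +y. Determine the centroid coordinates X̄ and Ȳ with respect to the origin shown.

Part | A | x̄ᵢ | ȳᵢ | A·x̄ᵢ | A·ȳᵢ
vertical leg | 4200.00 | 15.00 | 70.00 | 63000.00 | 294000.00
horizontal leg | 4800.00 | 105.00 | 16.00 | 504000.00 | 76800.00
gusset | 768.00 | 38.00 | 53.33 | 29184.00 | 40960.00
Σ | 9768.00 |  |  | 596184.00 | 411760.00
X̄ = 596184.00 / 9768.00 = 61.03 mm
Ȳ = 411760.00 / 9768.00 = 42.15 mm

X̄ = 61.03 mm, Ȳ = 42.15 mm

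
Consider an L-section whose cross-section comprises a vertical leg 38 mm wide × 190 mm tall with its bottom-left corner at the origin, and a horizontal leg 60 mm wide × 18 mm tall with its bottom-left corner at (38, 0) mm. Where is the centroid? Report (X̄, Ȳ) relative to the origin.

vertical leg: A = 38 × 190 = 7220.00, centroid at (19.00, 95.00).
horizontal leg: A = 60 × 18 = 1080.00, centroid at (68.00, 9.00).
ΣA = 8300.00 mm²
ΣAX̄ = (7220.00)(19.00) + (1080.00)(68.00) = 210620.00 mm³
ΣAȲ = (7220.00)(95.00) + (1080.00)(9.00) = 695620.00 mm³
X̄ = 210620.00 / 8300.00 = 25.38 mm
Ȳ = 695620.00 / 8300.00 = 83.81 mm

X̄ = 25.38 mm, Ȳ = 83.81 mm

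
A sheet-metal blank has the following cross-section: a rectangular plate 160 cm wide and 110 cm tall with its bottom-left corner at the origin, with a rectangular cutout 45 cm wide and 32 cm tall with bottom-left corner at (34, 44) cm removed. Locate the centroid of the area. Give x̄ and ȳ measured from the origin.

x̄ = 82.09 cm, ȳ = 54.55 cm

Part | A | x̄ᵢ | ȳᵢ | A·x̄ᵢ | A·ȳᵢ
plate | 17600.00 | 80.00 | 55.00 | 1408000.00 | 968000.00
hole | -1440.00 | 56.50 | 60.00 | -81360.00 | -86400.00
Σ | 16160.00 |  |  | 1326640.00 | 881600.00
x̄ = 1326640.00 / 16160.00 = 82.09 cm
ȳ = 881600.00 / 16160.00 = 54.55 cm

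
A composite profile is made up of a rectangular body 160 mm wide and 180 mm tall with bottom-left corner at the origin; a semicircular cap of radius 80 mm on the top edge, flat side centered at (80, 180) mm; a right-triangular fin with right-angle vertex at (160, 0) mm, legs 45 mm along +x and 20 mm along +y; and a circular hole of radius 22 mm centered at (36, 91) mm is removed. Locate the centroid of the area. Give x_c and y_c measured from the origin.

Part | A | x̄ᵢ | ȳᵢ | A·x̄ᵢ | A·ȳᵢ
rectangular body | 28800.00 | 80.00 | 90.00 | 2304000.00 | 2592000.00
semicircular top | 10053.10 | 80.00 | 213.95 | 804247.72 | 2150890.70
triangular fin | 450.00 | 175.00 | 6.67 | 78750.00 | 3000.00
hole | -1520.53 | 36.00 | 91.00 | -54739.11 | -138368.31
Σ | 37782.57 |  |  | 3132258.61 | 4607522.39
x_c = 3132258.61 / 37782.57 = 82.90 mm
y_c = 4607522.39 / 37782.57 = 121.95 mm

x_c = 82.90 mm, y_c = 121.95 mm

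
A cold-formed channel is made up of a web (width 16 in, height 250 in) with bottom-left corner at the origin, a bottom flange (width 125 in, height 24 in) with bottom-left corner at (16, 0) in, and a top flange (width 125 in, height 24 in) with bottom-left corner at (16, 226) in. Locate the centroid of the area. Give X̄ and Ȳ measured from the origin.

X̄ = 50.30 in, Ȳ = 125.00 in

web: A = 16 × 250 = 4000.00, centroid at (8.00, 125.00).
bottom flange: A = 125 × 24 = 3000.00, centroid at (78.50, 12.00).
top flange: A = 125 × 24 = 3000.00, centroid at (78.50, 238.00).
ΣA = 10000.00 in²
ΣAX̄ = (4000.00)(8.00) + (3000.00)(78.50) + (3000.00)(78.50) = 503000.00 in³
ΣAȲ = (4000.00)(125.00) + (3000.00)(12.00) + (3000.00)(238.00) = 1250000.00 in³
X̄ = 503000.00 / 10000.00 = 50.30 in
Ȳ = 1250000.00 / 10000.00 = 125.00 in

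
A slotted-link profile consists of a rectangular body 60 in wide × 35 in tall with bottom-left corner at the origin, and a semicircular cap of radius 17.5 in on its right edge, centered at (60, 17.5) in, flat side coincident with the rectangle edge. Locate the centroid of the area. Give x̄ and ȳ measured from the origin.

Part | A | x̄ᵢ | ȳᵢ | A·x̄ᵢ | A·ȳᵢ
rectangular body | 2100.00 | 30.00 | 17.50 | 63000.00 | 36750.00
semicircular end | 481.06 | 67.43 | 17.50 | 32436.30 | 8418.49
Σ | 2581.06 |  |  | 95436.30 | 45168.49
x̄ = 95436.30 / 2581.06 = 36.98 in
ȳ = 45168.49 / 2581.06 = 17.50 in

x̄ = 36.98 in, ȳ = 17.50 in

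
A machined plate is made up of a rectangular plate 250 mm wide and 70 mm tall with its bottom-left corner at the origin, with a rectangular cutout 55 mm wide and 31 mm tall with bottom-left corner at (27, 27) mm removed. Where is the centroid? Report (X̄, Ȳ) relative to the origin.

plate: A = 250 × 70 = 17500.00, centroid at (125.00, 35.00).
hole: A = −(55 × 31) = -1705.00, centroid at (54.50, 42.50).
ΣA = 15795.00 mm², ΣAX̄ = 2094577.50 mm³, ΣAȲ = 540037.50 mm³.
X̄ = 2094577.50/15795.00 = 132.61 mm; Ȳ = 540037.50/15795.00 = 34.19 mm.

X̄ = 132.61 mm, Ȳ = 34.19 mm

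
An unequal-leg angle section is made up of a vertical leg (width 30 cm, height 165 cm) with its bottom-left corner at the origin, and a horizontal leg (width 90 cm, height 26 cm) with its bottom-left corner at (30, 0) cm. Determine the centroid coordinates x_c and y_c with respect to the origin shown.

x_c = 34.26 cm, y_c = 60.19 cm

Part | A | x̄ᵢ | ȳᵢ | A·x̄ᵢ | A·ȳᵢ
vertical leg | 4950.00 | 15.00 | 82.50 | 74250.00 | 408375.00
horizontal leg | 2340.00 | 75.00 | 13.00 | 175500.00 | 30420.00
Σ | 7290.00 |  |  | 249750.00 | 438795.00
x_c = 249750.00 / 7290.00 = 34.26 cm
y_c = 438795.00 / 7290.00 = 60.19 cm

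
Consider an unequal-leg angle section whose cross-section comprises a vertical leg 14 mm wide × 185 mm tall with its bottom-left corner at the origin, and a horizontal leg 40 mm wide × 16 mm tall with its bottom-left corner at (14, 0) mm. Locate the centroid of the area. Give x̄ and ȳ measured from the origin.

vertical leg: A = 14 × 185 = 2590.00, centroid at (7.00, 92.50).
horizontal leg: A = 40 × 16 = 640.00, centroid at (34.00, 8.00).
ΣA = 3230.00 mm², ΣAx̄ = 39890.00 mm³, ΣAȳ = 244695.00 mm³.
x̄ = 39890.00/3230.00 = 12.35 mm; ȳ = 244695.00/3230.00 = 75.76 mm.

x̄ = 12.35 mm, ȳ = 75.76 mm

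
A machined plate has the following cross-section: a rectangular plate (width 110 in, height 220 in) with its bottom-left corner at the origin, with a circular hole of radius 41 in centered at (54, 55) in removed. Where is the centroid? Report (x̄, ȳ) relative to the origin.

x̄ = 55.28 in, ȳ = 125.35 in

plate: A = 110 × 220 = 24200.00, centroid at (55.00, 110.00).
hole: A = −π·41² = -5281.02, centroid at (54.00, 55.00).
ΣA = 18918.98 in²
ΣAx̄ = (24200.00)(55.00) + (-5281.02)(54.00) = 1045825.07 in³
ΣAȳ = (24200.00)(110.00) + (-5281.02)(55.00) = 2371544.05 in³
x̄ = 1045825.07 / 18918.98 = 55.28 in
ȳ = 2371544.05 / 18918.98 = 125.35 in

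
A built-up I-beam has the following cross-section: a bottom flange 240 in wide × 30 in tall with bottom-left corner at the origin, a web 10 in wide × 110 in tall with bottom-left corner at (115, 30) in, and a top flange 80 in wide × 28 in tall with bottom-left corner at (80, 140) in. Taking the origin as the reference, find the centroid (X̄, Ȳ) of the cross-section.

X̄ = 120.00 in, Ȳ = 51.85 in

Part | A | x̄ᵢ | ȳᵢ | A·x̄ᵢ | A·ȳᵢ
bottom flange | 7200.00 | 120.00 | 15.00 | 864000.00 | 108000.00
web | 1100.00 | 120.00 | 85.00 | 132000.00 | 93500.00
top flange | 2240.00 | 120.00 | 154.00 | 268800.00 | 344960.00
Σ | 10540.00 |  |  | 1264800.00 | 546460.00
X̄ = 1264800.00 / 10540.00 = 120.00 in
Ȳ = 546460.00 / 10540.00 = 51.85 in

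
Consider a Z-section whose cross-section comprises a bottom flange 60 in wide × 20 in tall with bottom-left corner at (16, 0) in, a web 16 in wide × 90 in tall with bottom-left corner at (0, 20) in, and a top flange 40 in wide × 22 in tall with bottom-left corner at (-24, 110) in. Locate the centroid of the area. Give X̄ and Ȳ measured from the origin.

Part | A | x̄ᵢ | ȳᵢ | A·x̄ᵢ | A·ȳᵢ
bottom flange | 1200.00 | 46.00 | 10.00 | 55200.00 | 12000.00
web | 1440.00 | 8.00 | 65.00 | 11520.00 | 93600.00
top flange | 880.00 | -4.00 | 121.00 | -3520.00 | 106480.00
Σ | 3520.00 |  |  | 63200.00 | 212080.00
X̄ = 63200.00 / 3520.00 = 17.95 in
Ȳ = 212080.00 / 3520.00 = 60.25 in

X̄ = 17.95 in, Ȳ = 60.25 in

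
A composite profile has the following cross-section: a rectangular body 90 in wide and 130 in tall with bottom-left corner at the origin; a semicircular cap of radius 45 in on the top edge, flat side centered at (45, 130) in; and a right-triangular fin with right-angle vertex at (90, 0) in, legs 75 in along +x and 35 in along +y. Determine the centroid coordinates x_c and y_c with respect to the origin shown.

x_c = 50.67 in, y_c = 77.20 in

Part | A | x̄ᵢ | ȳᵢ | A·x̄ᵢ | A·ȳᵢ
rectangular body | 11700.00 | 45.00 | 65.00 | 526500.00 | 760500.00
semicircular top | 3180.86 | 45.00 | 149.10 | 143138.82 | 474262.13
triangular fin | 1312.50 | 115.00 | 11.67 | 150937.50 | 15312.50
Σ | 16193.36 |  |  | 820576.32 | 1250074.63
x_c = 820576.32 / 16193.36 = 50.67 in
y_c = 1250074.63 / 16193.36 = 77.20 in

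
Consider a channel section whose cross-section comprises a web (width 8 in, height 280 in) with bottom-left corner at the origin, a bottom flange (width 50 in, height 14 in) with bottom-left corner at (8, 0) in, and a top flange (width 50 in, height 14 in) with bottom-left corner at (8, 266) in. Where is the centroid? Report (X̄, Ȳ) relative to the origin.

web: A = 8 × 280 = 2240.00, centroid at (4.00, 140.00).
bottom flange: A = 50 × 14 = 700.00, centroid at (33.00, 7.00).
top flange: A = 50 × 14 = 700.00, centroid at (33.00, 273.00).
ΣA = 3640.00 in², ΣAX̄ = 55160.00 in³, ΣAȲ = 509600.00 in³.
X̄ = 55160.00/3640.00 = 15.15 in; Ȳ = 509600.00/3640.00 = 140.00 in.

X̄ = 15.15 in, Ȳ = 140.00 in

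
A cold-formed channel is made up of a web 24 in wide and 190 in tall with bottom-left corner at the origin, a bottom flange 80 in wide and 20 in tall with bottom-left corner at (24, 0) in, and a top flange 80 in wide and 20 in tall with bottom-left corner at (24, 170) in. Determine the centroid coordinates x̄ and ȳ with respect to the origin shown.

x̄ = 33.44 in, ȳ = 95.00 in

web: A = 24 × 190 = 4560.00, centroid at (12.00, 95.00).
bottom flange: A = 80 × 20 = 1600.00, centroid at (64.00, 10.00).
top flange: A = 80 × 20 = 1600.00, centroid at (64.00, 180.00).
ΣA = 7760.00 in²
ΣAx̄ = (4560.00)(12.00) + (1600.00)(64.00) + (1600.00)(64.00) = 259520.00 in³
ΣAȳ = (4560.00)(95.00) + (1600.00)(10.00) + (1600.00)(180.00) = 737200.00 in³
x̄ = 259520.00 / 7760.00 = 33.44 in
ȳ = 737200.00 / 7760.00 = 95.00 in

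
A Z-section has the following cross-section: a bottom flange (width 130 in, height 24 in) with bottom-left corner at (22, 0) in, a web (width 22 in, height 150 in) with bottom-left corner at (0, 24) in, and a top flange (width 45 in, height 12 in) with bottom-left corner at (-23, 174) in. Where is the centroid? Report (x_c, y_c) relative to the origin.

x_c = 44.18 in, y_c = 66.28 in

Part | A | x̄ᵢ | ȳᵢ | A·x̄ᵢ | A·ȳᵢ
bottom flange | 3120.00 | 87.00 | 12.00 | 271440.00 | 37440.00
web | 3300.00 | 11.00 | 99.00 | 36300.00 | 326700.00
top flange | 540.00 | -0.50 | 180.00 | -270.00 | 97200.00
Σ | 6960.00 |  |  | 307470.00 | 461340.00
x_c = 307470.00 / 6960.00 = 44.18 in
y_c = 461340.00 / 6960.00 = 66.28 in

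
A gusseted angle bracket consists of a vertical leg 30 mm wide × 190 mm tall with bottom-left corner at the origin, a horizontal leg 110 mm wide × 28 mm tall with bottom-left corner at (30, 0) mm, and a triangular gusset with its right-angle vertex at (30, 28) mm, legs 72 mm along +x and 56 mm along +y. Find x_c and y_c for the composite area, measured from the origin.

vertical leg: A = 30 × 190 = 5700.00, centroid at (15.00, 95.00).
horizontal leg: A = 110 × 28 = 3080.00, centroid at (85.00, 14.00).
gusset: A = ½·72·56 = 2016.00, centroid at (54.00, 46.67).
ΣA = 10796.00 mm²
ΣAx_c = (5700.00)(15.00) + (3080.00)(85.00) + (2016.00)(54.00) = 456164.00 mm³
ΣAy_c = (5700.00)(95.00) + (3080.00)(14.00) + (2016.00)(46.67) = 678700.00 mm³
x_c = 456164.00 / 10796.00 = 42.25 mm
y_c = 678700.00 / 10796.00 = 62.87 mm

x_c = 42.25 mm, y_c = 62.87 mm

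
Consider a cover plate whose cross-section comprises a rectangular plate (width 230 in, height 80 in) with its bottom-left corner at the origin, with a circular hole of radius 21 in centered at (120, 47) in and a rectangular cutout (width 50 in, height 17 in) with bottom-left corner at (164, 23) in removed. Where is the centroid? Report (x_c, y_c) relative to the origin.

Part | A | x̄ᵢ | ȳᵢ | A·x̄ᵢ | A·ȳᵢ
plate | 18400.00 | 115.00 | 40.00 | 2116000.00 | 736000.00
hole 1 | -1385.44 | 120.00 | 47.00 | -166253.08 | -65115.79
hole 2 | -850.00 | 189.00 | 31.50 | -160650.00 | -26775.00
Σ | 16164.56 |  |  | 1789096.92 | 644109.21
x_c = 1789096.92 / 16164.56 = 110.68 in
y_c = 644109.21 / 16164.56 = 39.85 in

x_c = 110.68 in, y_c = 39.85 in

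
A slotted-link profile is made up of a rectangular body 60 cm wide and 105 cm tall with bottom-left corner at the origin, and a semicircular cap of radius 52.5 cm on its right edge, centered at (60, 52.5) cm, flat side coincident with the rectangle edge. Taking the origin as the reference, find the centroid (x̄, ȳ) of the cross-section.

x̄ = 51.29 cm, ȳ = 52.50 cm

rectangular body: A = 60 × 105 = 6300.00, centroid at (30.00, 52.50).
semicircular end: A = ½π·52.5² = 4329.51, centroid at (82.28, 52.50).
ΣA = 10629.51 cm²
ΣAx̄ = (6300.00)(30.00) + (4329.51)(82.28) = 545239.19 cm³
ΣAȳ = (6300.00)(52.50) + (4329.51)(52.50) = 558049.14 cm³
x̄ = 545239.19 / 10629.51 = 51.29 cm
ȳ = 558049.14 / 10629.51 = 52.50 cm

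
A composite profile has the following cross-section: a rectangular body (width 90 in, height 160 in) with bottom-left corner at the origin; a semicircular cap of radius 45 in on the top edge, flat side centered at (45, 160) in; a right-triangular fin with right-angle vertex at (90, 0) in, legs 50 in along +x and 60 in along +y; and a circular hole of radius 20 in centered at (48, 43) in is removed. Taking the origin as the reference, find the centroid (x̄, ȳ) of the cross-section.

rectangular body: A = 90 × 160 = 14400.00, centroid at (45.00, 80.00).
semicircular top: A = ½π·45² = 3180.86, centroid at (45.00, 179.10).
triangular fin: A = ½·50·60 = 1500.00, centroid at (106.67, 20.00).
hole: A = −π·20² = -1256.64, centroid at (48.00, 43.00).
ΣA = 17824.23 in²
ΣAx̄ = (14400.00)(45.00) + (3180.86)(45.00) + (1500.00)(106.67) + (-1256.64)(48.00) = 890820.24 in³
ΣAȳ = (14400.00)(80.00) + (3180.86)(179.10) + (1500.00)(20.00) + (-1256.64)(43.00) = 1697652.62 in³
x̄ = 890820.24 / 17824.23 = 49.98 in
ȳ = 1697652.62 / 17824.23 = 95.24 in

x̄ = 49.98 in, ȳ = 95.24 in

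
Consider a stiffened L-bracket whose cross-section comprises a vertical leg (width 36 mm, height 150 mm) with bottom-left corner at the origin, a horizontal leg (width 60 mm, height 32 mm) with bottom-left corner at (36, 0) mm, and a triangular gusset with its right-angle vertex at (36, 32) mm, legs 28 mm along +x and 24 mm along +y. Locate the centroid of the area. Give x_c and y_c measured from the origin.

vertical leg: A = 36 × 150 = 5400.00, centroid at (18.00, 75.00).
horizontal leg: A = 60 × 32 = 1920.00, centroid at (66.00, 16.00).
gusset: A = ½·28·24 = 336.00, centroid at (45.33, 40.00).
ΣA = 7656.00 mm²
ΣAx_c = (5400.00)(18.00) + (1920.00)(66.00) + (336.00)(45.33) = 239152.00 mm³
ΣAy_c = (5400.00)(75.00) + (1920.00)(16.00) + (336.00)(40.00) = 449160.00 mm³
x_c = 239152.00 / 7656.00 = 31.24 mm
y_c = 449160.00 / 7656.00 = 58.67 mm

x_c = 31.24 mm, y_c = 58.67 mm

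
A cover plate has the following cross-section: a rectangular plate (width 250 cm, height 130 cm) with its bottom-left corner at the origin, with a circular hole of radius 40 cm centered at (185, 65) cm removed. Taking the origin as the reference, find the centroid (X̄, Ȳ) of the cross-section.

X̄ = 114.02 cm, Ȳ = 65.00 cm

Part | A | x̄ᵢ | ȳᵢ | A·x̄ᵢ | A·ȳᵢ
plate | 32500.00 | 125.00 | 65.00 | 4062500.00 | 2112500.00
hole | -5026.55 | 185.00 | 65.00 | -929911.43 | -326725.64
Σ | 27473.45 |  |  | 3132588.57 | 1785774.36
X̄ = 3132588.57 / 27473.45 = 114.02 cm
Ȳ = 1785774.36 / 27473.45 = 65.00 cm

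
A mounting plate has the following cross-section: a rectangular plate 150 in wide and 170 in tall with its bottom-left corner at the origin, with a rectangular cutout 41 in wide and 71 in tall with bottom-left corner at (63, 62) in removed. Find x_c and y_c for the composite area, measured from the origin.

plate: A = 150 × 170 = 25500.00, centroid at (75.00, 85.00).
hole: A = −(41 × 71) = -2911.00, centroid at (83.50, 97.50).
ΣA = 22589.00 in², ΣAx_c = 1669431.50 in³, ΣAy_c = 1883677.50 in³.
x_c = 1669431.50/22589.00 = 73.90 in; y_c = 1883677.50/22589.00 = 83.39 in.

x_c = 73.90 in, y_c = 83.39 in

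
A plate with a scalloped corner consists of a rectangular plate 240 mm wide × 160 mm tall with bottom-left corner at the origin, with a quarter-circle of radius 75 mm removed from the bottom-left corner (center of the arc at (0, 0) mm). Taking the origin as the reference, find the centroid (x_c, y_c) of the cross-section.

plate: A = 240 × 160 = 38400.00, centroid at (120.00, 80.00).
removed quarter-circle: A = −¼π·75² = -4417.86, centroid at (31.83, 31.83).
ΣA = 33982.14 mm²
ΣAx_c = (38400.00)(120.00) + (-4417.86)(31.83) = 4467375.00 mm³
ΣAy_c = (38400.00)(80.00) + (-4417.86)(31.83) = 2931375.00 mm³
x_c = 4467375.00 / 33982.14 = 131.46 mm
y_c = 2931375.00 / 33982.14 = 86.26 mm

x_c = 131.46 mm, y_c = 86.26 mm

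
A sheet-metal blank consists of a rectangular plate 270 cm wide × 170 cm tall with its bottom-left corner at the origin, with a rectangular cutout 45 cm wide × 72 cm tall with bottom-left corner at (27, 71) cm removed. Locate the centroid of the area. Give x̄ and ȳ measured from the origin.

plate: A = 270 × 170 = 45900.00, centroid at (135.00, 85.00).
hole: A = −(45 × 72) = -3240.00, centroid at (49.50, 107.00).
ΣA = 42660.00 cm², ΣAx̄ = 6036120.00 cm³, ΣAȳ = 3554820.00 cm³.
x̄ = 6036120.00/42660.00 = 141.49 cm; ȳ = 3554820.00/42660.00 = 83.33 cm.

x̄ = 141.49 cm, ȳ = 83.33 cm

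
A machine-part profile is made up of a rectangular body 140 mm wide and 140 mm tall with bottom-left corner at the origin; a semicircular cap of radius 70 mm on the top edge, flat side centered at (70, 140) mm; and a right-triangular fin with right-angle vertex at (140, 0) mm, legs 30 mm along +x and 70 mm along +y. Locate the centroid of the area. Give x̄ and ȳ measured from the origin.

rectangular body: A = 140 × 140 = 19600.00, centroid at (70.00, 70.00).
semicircular top: A = ½π·70² = 7696.90, centroid at (70.00, 169.71).
triangular fin: A = ½·30·70 = 1050.00, centroid at (150.00, 23.33).
ΣA = 28346.90 mm²
ΣAx̄ = (19600.00)(70.00) + (7696.90)(70.00) + (1050.00)(150.00) = 2068283.14 mm³
ΣAȳ = (19600.00)(70.00) + (7696.90)(169.71) + (1050.00)(23.33) = 2702732.95 mm³
x̄ = 2068283.14 / 28346.90 = 72.96 mm
ȳ = 2702732.95 / 28346.90 = 95.34 mm

x̄ = 72.96 mm, ȳ = 95.34 mm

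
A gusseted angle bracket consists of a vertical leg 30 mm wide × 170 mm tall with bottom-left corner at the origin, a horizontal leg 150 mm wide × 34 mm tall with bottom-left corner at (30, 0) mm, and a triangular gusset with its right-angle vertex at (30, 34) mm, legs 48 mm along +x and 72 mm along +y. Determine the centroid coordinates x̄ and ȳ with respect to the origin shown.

x̄ = 57.97 mm, ȳ = 52.01 mm

vertical leg: A = 30 × 170 = 5100.00, centroid at (15.00, 85.00).
horizontal leg: A = 150 × 34 = 5100.00, centroid at (105.00, 17.00).
gusset: A = ½·48·72 = 1728.00, centroid at (46.00, 58.00).
ΣA = 11928.00 mm²
ΣAx̄ = (5100.00)(15.00) + (5100.00)(105.00) + (1728.00)(46.00) = 691488.00 mm³
ΣAȳ = (5100.00)(85.00) + (5100.00)(17.00) + (1728.00)(58.00) = 620424.00 mm³
x̄ = 691488.00 / 11928.00 = 57.97 mm
ȳ = 620424.00 / 11928.00 = 52.01 mm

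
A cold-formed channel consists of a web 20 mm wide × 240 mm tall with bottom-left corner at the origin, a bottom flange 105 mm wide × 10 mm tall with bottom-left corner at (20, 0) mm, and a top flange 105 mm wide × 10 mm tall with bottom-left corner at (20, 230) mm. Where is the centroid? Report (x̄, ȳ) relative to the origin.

web: A = 20 × 240 = 4800.00, centroid at (10.00, 120.00).
bottom flange: A = 105 × 10 = 1050.00, centroid at (72.50, 5.00).
top flange: A = 105 × 10 = 1050.00, centroid at (72.50, 235.00).
ΣA = 6900.00 mm², ΣAx̄ = 200250.00 mm³, ΣAȳ = 828000.00 mm³.
x̄ = 200250.00/6900.00 = 29.02 mm; ȳ = 828000.00/6900.00 = 120.00 mm.

x̄ = 29.02 mm, ȳ = 120.00 mm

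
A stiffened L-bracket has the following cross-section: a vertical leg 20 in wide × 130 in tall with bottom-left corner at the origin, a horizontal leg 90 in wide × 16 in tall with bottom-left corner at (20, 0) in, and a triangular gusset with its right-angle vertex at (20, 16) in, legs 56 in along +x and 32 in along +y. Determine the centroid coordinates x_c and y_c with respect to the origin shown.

x_c = 31.25 in, y_c = 41.41 in

Part | A | x̄ᵢ | ȳᵢ | A·x̄ᵢ | A·ȳᵢ
vertical leg | 2600.00 | 10.00 | 65.00 | 26000.00 | 169000.00
horizontal leg | 1440.00 | 65.00 | 8.00 | 93600.00 | 11520.00
gusset | 896.00 | 38.67 | 26.67 | 34645.33 | 23893.33
Σ | 4936.00 |  |  | 154245.33 | 204413.33
x_c = 154245.33 / 4936.00 = 31.25 in
y_c = 204413.33 / 4936.00 = 41.41 in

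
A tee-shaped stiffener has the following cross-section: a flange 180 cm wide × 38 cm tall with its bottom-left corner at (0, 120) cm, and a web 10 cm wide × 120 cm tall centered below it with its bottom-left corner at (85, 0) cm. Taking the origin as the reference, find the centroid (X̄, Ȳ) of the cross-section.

Part | A | x̄ᵢ | ȳᵢ | A·x̄ᵢ | A·ȳᵢ
web | 1200.00 | 90.00 | 60.00 | 108000.00 | 72000.00
flange | 6840.00 | 90.00 | 139.00 | 615600.00 | 950760.00
Σ | 8040.00 |  |  | 723600.00 | 1022760.00
X̄ = 723600.00 / 8040.00 = 90.00 cm
Ȳ = 1022760.00 / 8040.00 = 127.21 cm

X̄ = 90.00 cm, Ȳ = 127.21 cm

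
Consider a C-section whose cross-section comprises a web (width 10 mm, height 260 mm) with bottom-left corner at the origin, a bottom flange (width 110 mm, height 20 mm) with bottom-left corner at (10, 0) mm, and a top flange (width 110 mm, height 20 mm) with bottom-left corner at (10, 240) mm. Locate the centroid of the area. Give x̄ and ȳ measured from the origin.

web: A = 10 × 260 = 2600.00, centroid at (5.00, 130.00).
bottom flange: A = 110 × 20 = 2200.00, centroid at (65.00, 10.00).
top flange: A = 110 × 20 = 2200.00, centroid at (65.00, 250.00).
ΣA = 7000.00 mm², ΣAx̄ = 299000.00 mm³, ΣAȳ = 910000.00 mm³.
x̄ = 299000.00/7000.00 = 42.71 mm; ȳ = 910000.00/7000.00 = 130.00 mm.

x̄ = 42.71 mm, ȳ = 130.00 mm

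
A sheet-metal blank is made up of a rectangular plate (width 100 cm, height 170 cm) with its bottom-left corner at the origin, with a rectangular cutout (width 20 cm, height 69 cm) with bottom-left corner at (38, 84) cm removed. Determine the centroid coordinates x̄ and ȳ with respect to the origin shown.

x̄ = 50.18 cm, ȳ = 82.04 cm

plate: A = 100 × 170 = 17000.00, centroid at (50.00, 85.00).
hole: A = −(20 × 69) = -1380.00, centroid at (48.00, 118.50).
ΣA = 15620.00 cm²
ΣAx̄ = (17000.00)(50.00) + (-1380.00)(48.00) = 783760.00 cm³
ΣAȳ = (17000.00)(85.00) + (-1380.00)(118.50) = 1281470.00 cm³
x̄ = 783760.00 / 15620.00 = 50.18 cm
ȳ = 1281470.00 / 15620.00 = 82.04 cm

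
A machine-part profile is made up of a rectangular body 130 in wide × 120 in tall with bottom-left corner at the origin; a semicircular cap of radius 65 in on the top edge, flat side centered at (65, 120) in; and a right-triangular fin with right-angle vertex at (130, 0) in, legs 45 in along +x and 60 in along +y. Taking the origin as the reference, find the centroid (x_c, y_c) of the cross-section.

Part | A | x̄ᵢ | ȳᵢ | A·x̄ᵢ | A·ȳᵢ
rectangular body | 15600.00 | 65.00 | 60.00 | 1014000.00 | 936000.00
semicircular top | 6636.61 | 65.00 | 147.59 | 431379.94 | 979477.07
triangular fin | 1350.00 | 145.00 | 20.00 | 195750.00 | 27000.00
Σ | 23586.61 |  |  | 1641129.94 | 1942477.07
x_c = 1641129.94 / 23586.61 = 69.58 in
y_c = 1942477.07 / 23586.61 = 82.36 in

x_c = 69.58 in, y_c = 82.36 in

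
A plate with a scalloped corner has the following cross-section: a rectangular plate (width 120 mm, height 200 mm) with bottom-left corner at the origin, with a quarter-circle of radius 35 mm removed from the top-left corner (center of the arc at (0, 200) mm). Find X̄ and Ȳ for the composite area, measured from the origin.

X̄ = 61.89 mm, Ȳ = 96.44 mm

plate: A = 120 × 200 = 24000.00, centroid at (60.00, 100.00).
removed quarter-circle: A = −¼π·35² = -962.11, centroid at (14.85, 185.15).
ΣA = 23037.89 mm², ΣAX̄ = 1425708.33 mm³, ΣAȲ = 2221869.12 mm³.
X̄ = 1425708.33/23037.89 = 61.89 mm; Ȳ = 2221869.12/23037.89 = 96.44 mm.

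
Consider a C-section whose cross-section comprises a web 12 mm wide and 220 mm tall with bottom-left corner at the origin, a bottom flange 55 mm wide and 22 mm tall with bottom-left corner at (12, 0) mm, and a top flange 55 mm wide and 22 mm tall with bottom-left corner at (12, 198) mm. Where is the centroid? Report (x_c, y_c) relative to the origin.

web: A = 12 × 220 = 2640.00, centroid at (6.00, 110.00).
bottom flange: A = 55 × 22 = 1210.00, centroid at (39.50, 11.00).
top flange: A = 55 × 22 = 1210.00, centroid at (39.50, 209.00).
ΣA = 5060.00 mm², ΣAx_c = 111430.00 mm³, ΣAy_c = 556600.00 mm³.
x_c = 111430.00/5060.00 = 22.02 mm; y_c = 556600.00/5060.00 = 110.00 mm.

x_c = 22.02 mm, y_c = 110.00 mm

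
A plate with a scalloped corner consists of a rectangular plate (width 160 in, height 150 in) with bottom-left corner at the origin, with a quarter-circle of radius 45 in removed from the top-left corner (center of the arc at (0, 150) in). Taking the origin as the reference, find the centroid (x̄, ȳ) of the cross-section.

x̄ = 84.32 in, ȳ = 71.03 in

plate: A = 160 × 150 = 24000.00, centroid at (80.00, 75.00).
removed quarter-circle: A = −¼π·45² = -1590.43, centroid at (19.10, 130.90).
ΣA = 22409.57 in², ΣAx̄ = 1889625.00 in³, ΣAȳ = 1591810.31 in³.
x̄ = 1889625.00/22409.57 = 84.32 in; ȳ = 1591810.31/22409.57 = 71.03 in.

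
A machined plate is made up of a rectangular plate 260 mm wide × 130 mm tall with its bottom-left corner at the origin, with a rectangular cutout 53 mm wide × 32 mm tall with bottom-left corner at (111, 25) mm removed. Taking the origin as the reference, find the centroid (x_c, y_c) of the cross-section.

plate: A = 260 × 130 = 33800.00, centroid at (130.00, 65.00).
hole: A = −(53 × 32) = -1696.00, centroid at (137.50, 41.00).
ΣA = 32104.00 mm²
ΣAx_c = (33800.00)(130.00) + (-1696.00)(137.50) = 4160800.00 mm³
ΣAy_c = (33800.00)(65.00) + (-1696.00)(41.00) = 2127464.00 mm³
x_c = 4160800.00 / 32104.00 = 129.60 mm
y_c = 2127464.00 / 32104.00 = 66.27 mm

x_c = 129.60 mm, y_c = 66.27 mm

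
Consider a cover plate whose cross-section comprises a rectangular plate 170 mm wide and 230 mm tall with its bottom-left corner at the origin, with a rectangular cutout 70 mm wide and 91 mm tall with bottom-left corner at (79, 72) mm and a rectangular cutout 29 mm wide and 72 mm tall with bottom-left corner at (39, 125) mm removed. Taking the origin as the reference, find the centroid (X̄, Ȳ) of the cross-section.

X̄ = 81.12 mm, Ȳ = 111.35 mm

plate: A = 170 × 230 = 39100.00, centroid at (85.00, 115.00).
hole 1: A = −(70 × 91) = -6370.00, centroid at (114.00, 117.50).
hole 2: A = −(29 × 72) = -2088.00, centroid at (53.50, 161.00).
ΣA = 30642.00 mm²
ΣAX̄ = (39100.00)(85.00) + (-6370.00)(114.00) + (-2088.00)(53.50) = 2485612.00 mm³
ΣAȲ = (39100.00)(115.00) + (-6370.00)(117.50) + (-2088.00)(161.00) = 3411857.00 mm³
X̄ = 2485612.00 / 30642.00 = 81.12 mm
Ȳ = 3411857.00 / 30642.00 = 111.35 mm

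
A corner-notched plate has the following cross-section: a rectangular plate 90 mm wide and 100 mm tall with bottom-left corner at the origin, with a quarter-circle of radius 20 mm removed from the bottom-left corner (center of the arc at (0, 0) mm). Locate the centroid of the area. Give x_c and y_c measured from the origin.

plate: A = 90 × 100 = 9000.00, centroid at (45.00, 50.00).
removed quarter-circle: A = −¼π·20² = -314.16, centroid at (8.49, 8.49).
ΣA = 8685.84 mm²
ΣAx_c = (9000.00)(45.00) + (-314.16)(8.49) = 402333.33 mm³
ΣAy_c = (9000.00)(50.00) + (-314.16)(8.49) = 447333.33 mm³
x_c = 402333.33 / 8685.84 = 46.32 mm
y_c = 447333.33 / 8685.84 = 51.50 mm

x_c = 46.32 mm, y_c = 51.50 mm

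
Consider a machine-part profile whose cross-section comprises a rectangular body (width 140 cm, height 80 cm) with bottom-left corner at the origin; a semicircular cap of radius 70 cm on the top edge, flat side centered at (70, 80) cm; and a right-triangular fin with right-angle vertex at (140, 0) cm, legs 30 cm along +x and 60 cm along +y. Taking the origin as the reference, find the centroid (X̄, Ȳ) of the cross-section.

rectangular body: A = 140 × 80 = 11200.00, centroid at (70.00, 40.00).
semicircular top: A = ½π·70² = 7696.90, centroid at (70.00, 109.71).
triangular fin: A = ½·30·60 = 900.00, centroid at (150.00, 20.00).
ΣA = 19796.90 cm², ΣAX̄ = 1457783.14 cm³, ΣAȲ = 1310418.83 cm³.
X̄ = 1457783.14/19796.90 = 73.64 cm; Ȳ = 1310418.83/19796.90 = 66.19 cm.

X̄ = 73.64 cm, Ȳ = 66.19 cm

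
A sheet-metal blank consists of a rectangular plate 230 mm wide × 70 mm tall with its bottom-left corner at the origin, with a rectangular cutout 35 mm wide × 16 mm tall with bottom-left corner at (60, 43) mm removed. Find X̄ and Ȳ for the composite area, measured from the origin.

plate: A = 230 × 70 = 16100.00, centroid at (115.00, 35.00).
hole: A = −(35 × 16) = -560.00, centroid at (77.50, 51.00).
ΣA = 15540.00 mm²
ΣAX̄ = (16100.00)(115.00) + (-560.00)(77.50) = 1808100.00 mm³
ΣAȲ = (16100.00)(35.00) + (-560.00)(51.00) = 534940.00 mm³
X̄ = 1808100.00 / 15540.00 = 116.35 mm
Ȳ = 534940.00 / 15540.00 = 34.42 mm

X̄ = 116.35 mm, Ȳ = 34.42 mm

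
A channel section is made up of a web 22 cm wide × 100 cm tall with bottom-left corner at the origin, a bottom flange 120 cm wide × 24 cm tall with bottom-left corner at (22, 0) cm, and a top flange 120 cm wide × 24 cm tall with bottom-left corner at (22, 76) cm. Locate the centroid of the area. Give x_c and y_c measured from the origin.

x_c = 62.38 cm, y_c = 50.00 cm

web: A = 22 × 100 = 2200.00, centroid at (11.00, 50.00).
bottom flange: A = 120 × 24 = 2880.00, centroid at (82.00, 12.00).
top flange: A = 120 × 24 = 2880.00, centroid at (82.00, 88.00).
ΣA = 7960.00 cm², ΣAx_c = 496520.00 cm³, ΣAy_c = 398000.00 cm³.
x_c = 496520.00/7960.00 = 62.38 cm; y_c = 398000.00/7960.00 = 50.00 cm.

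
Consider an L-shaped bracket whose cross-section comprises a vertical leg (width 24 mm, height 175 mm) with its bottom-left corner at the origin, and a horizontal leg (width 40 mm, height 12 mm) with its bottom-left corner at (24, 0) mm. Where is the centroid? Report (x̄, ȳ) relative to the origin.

vertical leg: A = 24 × 175 = 4200.00, centroid at (12.00, 87.50).
horizontal leg: A = 40 × 12 = 480.00, centroid at (44.00, 6.00).
ΣA = 4680.00 mm², ΣAx̄ = 71520.00 mm³, ΣAȳ = 370380.00 mm³.
x̄ = 71520.00/4680.00 = 15.28 mm; ȳ = 370380.00/4680.00 = 79.14 mm.

x̄ = 15.28 mm, ȳ = 79.14 mm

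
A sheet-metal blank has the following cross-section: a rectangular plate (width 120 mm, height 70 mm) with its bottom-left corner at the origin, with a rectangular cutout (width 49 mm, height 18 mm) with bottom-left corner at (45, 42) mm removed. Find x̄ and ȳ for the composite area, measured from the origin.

plate: A = 120 × 70 = 8400.00, centroid at (60.00, 35.00).
hole: A = −(49 × 18) = -882.00, centroid at (69.50, 51.00).
ΣA = 7518.00 mm²
ΣAx̄ = (8400.00)(60.00) + (-882.00)(69.50) = 442701.00 mm³
ΣAȳ = (8400.00)(35.00) + (-882.00)(51.00) = 249018.00 mm³
x̄ = 442701.00 / 7518.00 = 58.89 mm
ȳ = 249018.00 / 7518.00 = 33.12 mm

x̄ = 58.89 mm, ȳ = 33.12 mm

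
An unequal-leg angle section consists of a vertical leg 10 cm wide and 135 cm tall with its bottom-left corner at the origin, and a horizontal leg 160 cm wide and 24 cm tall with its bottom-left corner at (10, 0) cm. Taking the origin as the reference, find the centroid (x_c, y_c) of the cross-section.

vertical leg: A = 10 × 135 = 1350.00, centroid at (5.00, 67.50).
horizontal leg: A = 160 × 24 = 3840.00, centroid at (90.00, 12.00).
ΣA = 5190.00 cm², ΣAx_c = 352350.00 cm³, ΣAy_c = 137205.00 cm³.
x_c = 352350.00/5190.00 = 67.89 cm; y_c = 137205.00/5190.00 = 26.44 cm.

x_c = 67.89 cm, y_c = 26.44 cm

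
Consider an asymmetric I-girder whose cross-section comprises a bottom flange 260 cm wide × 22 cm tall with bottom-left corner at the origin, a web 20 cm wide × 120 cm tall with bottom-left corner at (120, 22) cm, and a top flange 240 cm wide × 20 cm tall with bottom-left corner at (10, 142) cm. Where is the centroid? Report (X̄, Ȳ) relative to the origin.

bottom flange: A = 260 × 22 = 5720.00, centroid at (130.00, 11.00).
web: A = 20 × 120 = 2400.00, centroid at (130.00, 82.00).
top flange: A = 240 × 20 = 4800.00, centroid at (130.00, 152.00).
ΣA = 12920.00 cm², ΣAX̄ = 1679600.00 cm³, ΣAȲ = 989320.00 cm³.
X̄ = 1679600.00/12920.00 = 130.00 cm; Ȳ = 989320.00/12920.00 = 76.57 cm.

X̄ = 130.00 cm, Ȳ = 76.57 cm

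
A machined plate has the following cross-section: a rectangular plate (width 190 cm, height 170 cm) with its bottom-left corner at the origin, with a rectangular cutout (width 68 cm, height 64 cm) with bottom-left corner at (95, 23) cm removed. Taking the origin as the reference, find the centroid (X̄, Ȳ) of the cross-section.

X̄ = 89.71 cm, Ȳ = 89.67 cm

Part | A | x̄ᵢ | ȳᵢ | A·x̄ᵢ | A·ȳᵢ
plate | 32300.00 | 95.00 | 85.00 | 3068500.00 | 2745500.00
hole | -4352.00 | 129.00 | 55.00 | -561408.00 | -239360.00
Σ | 27948.00 |  |  | 2507092.00 | 2506140.00
X̄ = 2507092.00 / 27948.00 = 89.71 cm
Ȳ = 2506140.00 / 27948.00 = 89.67 cm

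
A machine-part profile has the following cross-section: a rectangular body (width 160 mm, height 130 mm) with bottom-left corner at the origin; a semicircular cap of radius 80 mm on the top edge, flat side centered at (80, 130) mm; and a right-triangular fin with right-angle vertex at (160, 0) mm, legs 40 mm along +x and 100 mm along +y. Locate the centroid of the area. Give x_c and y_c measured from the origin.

x_c = 85.68 mm, y_c = 93.35 mm

rectangular body: A = 160 × 130 = 20800.00, centroid at (80.00, 65.00).
semicircular top: A = ½π·80² = 10053.10, centroid at (80.00, 163.95).
triangular fin: A = ½·40·100 = 2000.00, centroid at (173.33, 33.33).
ΣA = 32853.10 mm², ΣAx_c = 2814914.39 mm³, ΣAy_c = 3066902.54 mm³.
x_c = 2814914.39/32853.10 = 85.68 mm; y_c = 3066902.54/32853.10 = 93.35 mm.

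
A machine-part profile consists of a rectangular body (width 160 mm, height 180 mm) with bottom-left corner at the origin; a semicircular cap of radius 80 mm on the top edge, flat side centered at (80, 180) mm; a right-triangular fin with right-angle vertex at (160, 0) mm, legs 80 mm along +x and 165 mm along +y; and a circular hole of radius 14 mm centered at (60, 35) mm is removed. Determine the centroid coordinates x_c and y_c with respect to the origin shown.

Part | A | x̄ᵢ | ȳᵢ | A·x̄ᵢ | A·ȳᵢ
rectangular body | 28800.00 | 80.00 | 90.00 | 2304000.00 | 2592000.00
semicircular top | 10053.10 | 80.00 | 213.95 | 804247.72 | 2150890.70
triangular fin | 6600.00 | 186.67 | 55.00 | 1232000.00 | 363000.00
hole | -615.75 | 60.00 | 35.00 | -36945.13 | -21551.33
Σ | 44837.34 |  |  | 4303302.59 | 5084339.38
x_c = 4303302.59 / 44837.34 = 95.98 mm
y_c = 5084339.38 / 44837.34 = 113.40 mm

x_c = 95.98 mm, y_c = 113.40 mm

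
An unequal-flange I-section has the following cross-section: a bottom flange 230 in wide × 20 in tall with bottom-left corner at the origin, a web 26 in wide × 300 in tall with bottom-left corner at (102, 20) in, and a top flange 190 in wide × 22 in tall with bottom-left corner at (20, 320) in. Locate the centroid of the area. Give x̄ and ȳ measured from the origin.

bottom flange: A = 230 × 20 = 4600.00, centroid at (115.00, 10.00).
web: A = 26 × 300 = 7800.00, centroid at (115.00, 170.00).
top flange: A = 190 × 22 = 4180.00, centroid at (115.00, 331.00).
ΣA = 16580.00 in²
ΣAx̄ = (4600.00)(115.00) + (7800.00)(115.00) + (4180.00)(115.00) = 1906700.00 in³
ΣAȳ = (4600.00)(10.00) + (7800.00)(170.00) + (4180.00)(331.00) = 2755580.00 in³
x̄ = 1906700.00 / 16580.00 = 115.00 in
ȳ = 2755580.00 / 16580.00 = 166.20 in

x̄ = 115.00 in, ȳ = 166.20 in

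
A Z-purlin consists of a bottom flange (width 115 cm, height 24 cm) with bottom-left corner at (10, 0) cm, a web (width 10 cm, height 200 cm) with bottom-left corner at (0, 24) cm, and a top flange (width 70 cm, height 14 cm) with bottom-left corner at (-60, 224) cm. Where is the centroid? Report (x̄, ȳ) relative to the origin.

bottom flange: A = 115 × 24 = 2760.00, centroid at (67.50, 12.00).
web: A = 10 × 200 = 2000.00, centroid at (5.00, 124.00).
top flange: A = 70 × 14 = 980.00, centroid at (-25.00, 231.00).
ΣA = 5740.00 cm²
ΣAx̄ = (2760.00)(67.50) + (2000.00)(5.00) + (980.00)(-25.00) = 171800.00 cm³
ΣAȳ = (2760.00)(12.00) + (2000.00)(124.00) + (980.00)(231.00) = 507500.00 cm³
x̄ = 171800.00 / 5740.00 = 29.93 cm
ȳ = 507500.00 / 5740.00 = 88.41 cm

x̄ = 29.93 cm, ȳ = 88.41 cm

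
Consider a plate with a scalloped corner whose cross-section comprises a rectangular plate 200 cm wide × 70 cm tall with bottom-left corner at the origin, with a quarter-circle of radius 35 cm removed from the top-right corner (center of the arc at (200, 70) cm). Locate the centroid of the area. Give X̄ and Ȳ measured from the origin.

plate: A = 200 × 70 = 14000.00, centroid at (100.00, 35.00).
removed quarter-circle: A = −¼π·35² = -962.11, centroid at (185.15, 55.15).
ΣA = 13037.89 cm², ΣAX̄ = 1221869.12 cm³, ΣAȲ = 436943.77 cm³.
X̄ = 1221869.12/13037.89 = 93.72 cm; Ȳ = 436943.77/13037.89 = 33.51 cm.

X̄ = 93.72 cm, Ȳ = 33.51 cm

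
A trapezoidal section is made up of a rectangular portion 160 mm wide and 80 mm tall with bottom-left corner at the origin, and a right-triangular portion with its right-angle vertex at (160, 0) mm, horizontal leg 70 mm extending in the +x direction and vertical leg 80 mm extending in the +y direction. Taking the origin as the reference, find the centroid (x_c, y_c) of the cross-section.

rectangular portion: A = 160 × 80 = 12800.00, centroid at (80.00, 40.00).
triangular portion: A = ½·70·80 = 2800.00, centroid at (183.33, 26.67).
ΣA = 15600.00 mm², ΣAx_c = 1537333.33 mm³, ΣAy_c = 586666.67 mm³.
x_c = 1537333.33/15600.00 = 98.55 mm; y_c = 586666.67/15600.00 = 37.61 mm.

x_c = 98.55 mm, y_c = 37.61 mm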